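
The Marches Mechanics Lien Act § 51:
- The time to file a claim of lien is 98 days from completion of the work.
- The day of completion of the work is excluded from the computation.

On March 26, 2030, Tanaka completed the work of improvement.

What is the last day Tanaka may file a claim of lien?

98 days after March 26, 2030 is July 2, 2030.

July 2, 2030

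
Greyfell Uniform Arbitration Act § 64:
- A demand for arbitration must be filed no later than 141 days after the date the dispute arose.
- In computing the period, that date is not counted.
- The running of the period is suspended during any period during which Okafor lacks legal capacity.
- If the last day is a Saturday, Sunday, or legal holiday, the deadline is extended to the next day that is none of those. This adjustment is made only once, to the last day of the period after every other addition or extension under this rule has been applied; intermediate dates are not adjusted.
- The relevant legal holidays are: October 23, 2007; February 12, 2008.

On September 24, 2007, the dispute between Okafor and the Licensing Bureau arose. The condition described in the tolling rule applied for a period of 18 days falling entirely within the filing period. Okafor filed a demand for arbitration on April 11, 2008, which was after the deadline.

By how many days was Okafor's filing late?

39 days

141 days after September 24, 2007 is February 12, 2008.
Tolling adds 18 days: February 12, 2008 + 18 days = March 1, 2008.
March 1, 2008 is Saturday; March 2, 2008 is Sunday. The next qualifying day is March 3, 2008.
The deadline is March 3, 2008; from March 3, 2008 to April 11, 2008 is 39 days.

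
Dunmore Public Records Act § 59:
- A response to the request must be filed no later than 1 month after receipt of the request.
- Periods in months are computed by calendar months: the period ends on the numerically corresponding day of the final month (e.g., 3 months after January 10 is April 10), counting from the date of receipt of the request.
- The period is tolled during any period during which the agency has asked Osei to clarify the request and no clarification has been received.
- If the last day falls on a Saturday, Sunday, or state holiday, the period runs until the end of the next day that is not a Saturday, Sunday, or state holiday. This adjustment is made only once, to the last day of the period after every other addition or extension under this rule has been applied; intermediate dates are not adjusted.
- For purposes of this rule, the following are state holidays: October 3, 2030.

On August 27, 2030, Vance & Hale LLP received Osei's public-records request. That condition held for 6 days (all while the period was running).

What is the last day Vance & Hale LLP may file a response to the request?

1 month after August 27, 2030 is September 27, 2030.
Tolling adds 6 days: September 27, 2030 + 6 days = October 3, 2030.
October 3, 2030 is a listed holiday. The next qualifying day is October 4, 2030.

October 4, 2030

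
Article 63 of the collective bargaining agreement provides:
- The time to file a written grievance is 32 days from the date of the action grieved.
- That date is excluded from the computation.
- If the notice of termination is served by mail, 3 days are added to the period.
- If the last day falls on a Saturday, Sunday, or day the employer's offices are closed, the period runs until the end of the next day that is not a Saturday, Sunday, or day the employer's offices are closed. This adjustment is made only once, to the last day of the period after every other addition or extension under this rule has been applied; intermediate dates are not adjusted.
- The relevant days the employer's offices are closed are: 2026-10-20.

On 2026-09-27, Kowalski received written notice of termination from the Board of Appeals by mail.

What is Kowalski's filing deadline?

November 2, 2026

32 days after 2026-09-27 is October 29, 2026.
Service was by mail, adding 3 days: October 29, 2026 + 3 days = November 1, 2026.
November 1, 2026 is Sunday. The next qualifying day is November 2, 2026.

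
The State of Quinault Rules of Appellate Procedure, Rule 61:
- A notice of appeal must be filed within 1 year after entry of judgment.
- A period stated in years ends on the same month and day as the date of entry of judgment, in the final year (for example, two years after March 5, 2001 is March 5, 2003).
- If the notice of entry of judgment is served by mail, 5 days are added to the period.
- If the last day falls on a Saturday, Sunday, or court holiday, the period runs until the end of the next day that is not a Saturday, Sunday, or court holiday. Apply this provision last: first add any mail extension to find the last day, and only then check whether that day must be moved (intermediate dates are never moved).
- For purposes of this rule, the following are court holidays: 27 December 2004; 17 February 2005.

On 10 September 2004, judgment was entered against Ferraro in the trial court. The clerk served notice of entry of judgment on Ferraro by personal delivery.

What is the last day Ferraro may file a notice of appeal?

1 year after 10 September 2004 is September 10, 2005.
Service was not by mail, so no mail extension applies.
September 10, 2005 is Saturday; September 11, 2005 is Sunday. The next qualifying day is September 12, 2005.

September 12, 2005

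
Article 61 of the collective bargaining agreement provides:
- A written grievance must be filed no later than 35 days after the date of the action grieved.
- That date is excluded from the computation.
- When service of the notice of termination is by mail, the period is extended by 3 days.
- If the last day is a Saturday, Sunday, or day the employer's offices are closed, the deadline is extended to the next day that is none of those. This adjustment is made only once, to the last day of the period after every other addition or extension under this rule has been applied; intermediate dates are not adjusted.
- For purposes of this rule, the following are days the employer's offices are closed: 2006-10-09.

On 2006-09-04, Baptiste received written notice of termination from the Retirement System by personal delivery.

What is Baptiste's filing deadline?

35 days after 2006-09-04 is October 9, 2006.
Service was not by mail, so no mail extension applies.
October 9, 2006 is a listed holiday. The next qualifying day is October 10, 2006.

October 10, 2006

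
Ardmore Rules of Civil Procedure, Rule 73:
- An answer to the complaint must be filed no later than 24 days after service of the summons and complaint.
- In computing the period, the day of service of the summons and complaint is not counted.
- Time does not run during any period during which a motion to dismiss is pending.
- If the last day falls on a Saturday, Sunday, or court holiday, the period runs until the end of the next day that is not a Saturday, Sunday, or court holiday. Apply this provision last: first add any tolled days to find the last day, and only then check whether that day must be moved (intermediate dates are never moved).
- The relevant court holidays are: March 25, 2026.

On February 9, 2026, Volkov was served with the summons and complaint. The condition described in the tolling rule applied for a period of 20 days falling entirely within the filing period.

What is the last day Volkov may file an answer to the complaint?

March 26, 2026

24 days after February 9, 2026 is March 5, 2026.
Tolling adds 20 days: March 5, 2026 + 20 days = March 25, 2026.
March 25, 2026 is a listed holiday. The next qualifying day is March 26, 2026.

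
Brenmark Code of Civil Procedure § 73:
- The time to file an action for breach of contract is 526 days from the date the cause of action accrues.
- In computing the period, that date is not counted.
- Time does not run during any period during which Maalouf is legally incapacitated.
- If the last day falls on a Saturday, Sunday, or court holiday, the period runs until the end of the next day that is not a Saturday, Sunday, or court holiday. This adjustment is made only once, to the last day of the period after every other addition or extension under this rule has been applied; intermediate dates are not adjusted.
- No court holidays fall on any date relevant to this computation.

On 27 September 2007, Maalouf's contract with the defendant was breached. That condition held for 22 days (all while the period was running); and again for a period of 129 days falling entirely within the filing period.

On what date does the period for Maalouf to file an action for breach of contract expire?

526 days after 27 September 2007 is March 6, 2009.
Tolling adds 22 days: March 6, 2009 + 22 days = March 28, 2009.
Tolling adds 129 days: March 28, 2009 + 129 days = August 4, 2009.
August 4, 2009 is a Tuesday and not a court holiday, so no extension applies.

August 4, 2009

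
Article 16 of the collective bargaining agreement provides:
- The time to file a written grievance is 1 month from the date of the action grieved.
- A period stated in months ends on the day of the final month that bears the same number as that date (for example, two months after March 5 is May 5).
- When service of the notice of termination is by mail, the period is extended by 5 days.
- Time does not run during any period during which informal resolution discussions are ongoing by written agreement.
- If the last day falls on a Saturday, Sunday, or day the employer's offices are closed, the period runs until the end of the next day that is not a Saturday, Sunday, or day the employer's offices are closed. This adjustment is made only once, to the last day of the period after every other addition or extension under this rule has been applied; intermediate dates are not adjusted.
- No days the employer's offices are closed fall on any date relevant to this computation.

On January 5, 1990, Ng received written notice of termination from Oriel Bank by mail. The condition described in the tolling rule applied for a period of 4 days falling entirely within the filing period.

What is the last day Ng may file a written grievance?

February 14, 1990

1 month after January 5, 1990 is February 5, 1990.
Service was by mail, adding 5 days: February 5, 1990 + 5 days = February 10, 1990.
Tolling adds 4 days: February 10, 1990 + 4 days = February 14, 1990.
February 14, 1990 is a Wednesday and not a day the employer's offices are closed, so no extension applies.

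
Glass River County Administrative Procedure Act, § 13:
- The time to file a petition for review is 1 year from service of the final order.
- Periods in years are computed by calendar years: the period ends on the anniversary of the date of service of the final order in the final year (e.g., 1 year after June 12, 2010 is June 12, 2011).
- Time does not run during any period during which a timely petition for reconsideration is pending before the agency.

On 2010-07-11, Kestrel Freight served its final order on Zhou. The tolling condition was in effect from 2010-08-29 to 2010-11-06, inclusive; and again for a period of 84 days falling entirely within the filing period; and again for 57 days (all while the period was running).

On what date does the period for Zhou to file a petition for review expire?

1 year after 2010-07-11 is July 11, 2011.
From August 29, 2010 through November 6, 2010 inclusive is 70 days; tolling adds 70 days: July 11, 2011 + 70 days = September 19, 2011.
Tolling adds 84 days: September 19, 2011 + 84 days = December 12, 2011.
Tolling adds 57 days: December 12, 2011 + 57 days = February 7, 2012.

February 7, 2012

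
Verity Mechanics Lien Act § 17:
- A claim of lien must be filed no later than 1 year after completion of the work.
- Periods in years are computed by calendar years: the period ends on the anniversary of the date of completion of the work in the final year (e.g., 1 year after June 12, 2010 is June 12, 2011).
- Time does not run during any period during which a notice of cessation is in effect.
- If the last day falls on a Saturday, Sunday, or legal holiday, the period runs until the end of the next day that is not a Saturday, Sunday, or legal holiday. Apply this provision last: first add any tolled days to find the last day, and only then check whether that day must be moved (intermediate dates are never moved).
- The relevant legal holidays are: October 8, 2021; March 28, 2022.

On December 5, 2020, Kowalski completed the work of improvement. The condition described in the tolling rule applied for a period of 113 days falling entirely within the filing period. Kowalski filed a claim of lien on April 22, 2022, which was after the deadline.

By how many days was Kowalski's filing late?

1 year after December 5, 2020 is December 5, 2021.
Tolling adds 113 days: December 5, 2021 + 113 days = March 28, 2022.
March 28, 2022 is a listed holiday. The next qualifying day is March 29, 2022.
The deadline is March 29, 2022; from March 29, 2022 to April 22, 2022 is 24 days.

24 days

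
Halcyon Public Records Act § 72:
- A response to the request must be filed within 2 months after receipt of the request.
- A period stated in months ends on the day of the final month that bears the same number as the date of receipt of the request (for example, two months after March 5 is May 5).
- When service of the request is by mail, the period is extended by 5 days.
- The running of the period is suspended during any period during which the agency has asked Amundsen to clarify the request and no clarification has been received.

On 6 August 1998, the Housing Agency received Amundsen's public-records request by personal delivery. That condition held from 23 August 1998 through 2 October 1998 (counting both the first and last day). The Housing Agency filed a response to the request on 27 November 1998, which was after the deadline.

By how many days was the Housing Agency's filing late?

11 days

2 months after 6 August 1998 is October 6, 1998.
Service was not by mail, so no mail extension applies.
From August 23, 1998 through October 2, 1998 inclusive is 41 days; tolling adds 41 days: October 6, 1998 + 41 days = November 16, 1998.
The deadline is November 16, 1998; from November 16, 1998 to November 27, 1998 is 11 days.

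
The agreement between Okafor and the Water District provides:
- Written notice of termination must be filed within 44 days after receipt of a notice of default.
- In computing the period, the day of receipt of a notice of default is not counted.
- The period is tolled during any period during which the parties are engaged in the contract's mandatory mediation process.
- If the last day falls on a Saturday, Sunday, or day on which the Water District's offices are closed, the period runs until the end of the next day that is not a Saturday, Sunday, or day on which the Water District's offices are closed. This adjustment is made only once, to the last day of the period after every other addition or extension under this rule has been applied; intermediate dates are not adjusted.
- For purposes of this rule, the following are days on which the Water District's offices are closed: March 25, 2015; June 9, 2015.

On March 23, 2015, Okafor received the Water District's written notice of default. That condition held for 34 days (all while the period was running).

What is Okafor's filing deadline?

44 days after March 23, 2015 is May 6, 2015.
Tolling adds 34 days: May 6, 2015 + 34 days = June 9, 2015.
June 9, 2015 is a listed holiday. The next qualifying day is June 10, 2015.

June 10, 2015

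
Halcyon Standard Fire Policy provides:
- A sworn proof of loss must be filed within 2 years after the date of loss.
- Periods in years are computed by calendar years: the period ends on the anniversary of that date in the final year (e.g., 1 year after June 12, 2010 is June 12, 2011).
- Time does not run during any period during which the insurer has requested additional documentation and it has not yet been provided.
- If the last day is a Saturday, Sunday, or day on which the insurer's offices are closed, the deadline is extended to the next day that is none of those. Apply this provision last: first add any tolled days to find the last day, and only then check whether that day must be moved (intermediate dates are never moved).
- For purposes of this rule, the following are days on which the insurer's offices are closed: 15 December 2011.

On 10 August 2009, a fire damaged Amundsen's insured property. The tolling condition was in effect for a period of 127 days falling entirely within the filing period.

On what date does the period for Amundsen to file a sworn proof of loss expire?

2 years after 10 August 2009 is August 10, 2011.
Tolling adds 127 days: August 10, 2011 + 127 days = December 15, 2011.
December 15, 2011 is a listed holiday. The next qualifying day is December 16, 2011.

December 16, 2011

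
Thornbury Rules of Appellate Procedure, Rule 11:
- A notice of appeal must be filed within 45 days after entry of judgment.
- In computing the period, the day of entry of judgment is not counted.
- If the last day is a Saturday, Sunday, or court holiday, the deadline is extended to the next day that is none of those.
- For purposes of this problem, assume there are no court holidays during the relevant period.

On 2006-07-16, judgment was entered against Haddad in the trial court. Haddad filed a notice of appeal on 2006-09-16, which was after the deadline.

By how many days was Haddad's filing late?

45 days after 2006-07-16 is August 30, 2006.
August 30, 2006 is a Wednesday and not a court holiday, so no extension applies.
The deadline is August 30, 2006; from August 30, 2006 to September 16, 2006 is 17 days.

17 days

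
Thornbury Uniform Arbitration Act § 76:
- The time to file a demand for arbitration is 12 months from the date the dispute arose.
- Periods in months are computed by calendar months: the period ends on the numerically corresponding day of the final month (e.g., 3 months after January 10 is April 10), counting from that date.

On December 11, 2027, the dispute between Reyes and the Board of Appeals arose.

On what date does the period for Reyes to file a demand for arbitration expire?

12 months after December 11, 2027 is December 11, 2028.

December 11, 2028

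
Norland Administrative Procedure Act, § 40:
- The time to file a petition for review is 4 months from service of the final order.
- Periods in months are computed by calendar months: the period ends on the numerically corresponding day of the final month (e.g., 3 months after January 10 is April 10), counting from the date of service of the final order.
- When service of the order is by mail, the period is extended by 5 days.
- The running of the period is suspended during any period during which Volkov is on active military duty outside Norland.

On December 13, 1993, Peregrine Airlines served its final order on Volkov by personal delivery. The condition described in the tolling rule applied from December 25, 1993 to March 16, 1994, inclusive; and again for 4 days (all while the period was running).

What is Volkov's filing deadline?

4 months after December 13, 1993 is April 13, 1994.
Service was not by mail, so no mail extension applies.
From December 25, 1993 through March 16, 1994 inclusive is 82 days; tolling adds 82 days: April 13, 1994 + 82 days = July 4, 1994.
Tolling adds 4 days: July 4, 1994 + 4 days = July 8, 1994.

July 8, 1994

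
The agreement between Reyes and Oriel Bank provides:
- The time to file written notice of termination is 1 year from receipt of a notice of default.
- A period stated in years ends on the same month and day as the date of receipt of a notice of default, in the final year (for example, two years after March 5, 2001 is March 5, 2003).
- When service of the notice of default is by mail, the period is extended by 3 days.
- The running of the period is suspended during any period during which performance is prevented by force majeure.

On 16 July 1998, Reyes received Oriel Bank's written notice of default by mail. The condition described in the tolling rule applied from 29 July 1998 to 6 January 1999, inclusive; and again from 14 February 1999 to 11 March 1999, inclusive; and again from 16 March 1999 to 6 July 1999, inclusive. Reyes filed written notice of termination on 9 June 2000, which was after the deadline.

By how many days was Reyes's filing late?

1 year after 16 July 1998 is July 16, 1999.
Service was by mail, adding 3 days: July 16, 1999 + 3 days = July 19, 1999.
From July 29, 1998 through January 6, 1999 inclusive is 162 days; tolling adds 162 days: July 19, 1999 + 162 days = December 28, 1999.
From February 14, 1999 through March 11, 1999 inclusive is 26 days; tolling adds 26 days: December 28, 1999 + 26 days = January 23, 2000.
From March 16, 1999 through July 6, 1999 inclusive is 113 days; tolling adds 113 days: January 23, 2000 + 113 days = May 15, 2000.
The deadline is May 15, 2000; from May 15, 2000 to June 9, 2000 is 25 days.

25 days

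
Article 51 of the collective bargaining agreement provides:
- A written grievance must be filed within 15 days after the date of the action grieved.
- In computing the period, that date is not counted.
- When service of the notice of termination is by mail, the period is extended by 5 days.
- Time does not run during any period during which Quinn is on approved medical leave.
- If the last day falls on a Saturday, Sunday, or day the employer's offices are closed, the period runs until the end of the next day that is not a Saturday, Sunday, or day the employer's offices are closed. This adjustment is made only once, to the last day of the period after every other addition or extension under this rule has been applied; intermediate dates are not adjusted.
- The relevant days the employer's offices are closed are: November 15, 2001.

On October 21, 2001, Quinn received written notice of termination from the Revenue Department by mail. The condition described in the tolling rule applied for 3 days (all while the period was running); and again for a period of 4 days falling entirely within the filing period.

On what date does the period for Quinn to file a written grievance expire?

November 19, 2001

15 days after October 21, 2001 is November 5, 2001.
Service was by mail, adding 5 days: November 5, 2001 + 5 days = November 10, 2001.
Tolling adds 3 days: November 10, 2001 + 3 days = November 13, 2001.
Tolling adds 4 days: November 13, 2001 + 4 days = November 17, 2001.
November 17, 2001 is Saturday; November 18, 2001 is Sunday. The next qualifying day is November 19, 2001.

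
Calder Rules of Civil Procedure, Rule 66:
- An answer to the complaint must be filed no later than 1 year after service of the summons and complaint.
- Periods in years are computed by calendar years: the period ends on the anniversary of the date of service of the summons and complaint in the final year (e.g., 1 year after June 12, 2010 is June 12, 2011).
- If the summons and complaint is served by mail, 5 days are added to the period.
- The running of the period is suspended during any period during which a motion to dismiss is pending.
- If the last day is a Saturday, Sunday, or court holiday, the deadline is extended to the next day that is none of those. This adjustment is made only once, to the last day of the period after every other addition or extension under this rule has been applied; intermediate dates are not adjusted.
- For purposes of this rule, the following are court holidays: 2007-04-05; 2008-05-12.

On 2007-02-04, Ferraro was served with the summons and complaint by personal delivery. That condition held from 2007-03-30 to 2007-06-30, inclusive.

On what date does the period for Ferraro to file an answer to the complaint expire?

1 year after 2007-02-04 is February 4, 2008.
Service was not by mail, so no mail extension applies.
From March 30, 2007 through June 30, 2007 inclusive is 93 days; tolling adds 93 days: February 4, 2008 + 93 days = May 7, 2008.
May 7, 2008 is a Wednesday and not a court holiday, so no extension applies.

May 7, 2008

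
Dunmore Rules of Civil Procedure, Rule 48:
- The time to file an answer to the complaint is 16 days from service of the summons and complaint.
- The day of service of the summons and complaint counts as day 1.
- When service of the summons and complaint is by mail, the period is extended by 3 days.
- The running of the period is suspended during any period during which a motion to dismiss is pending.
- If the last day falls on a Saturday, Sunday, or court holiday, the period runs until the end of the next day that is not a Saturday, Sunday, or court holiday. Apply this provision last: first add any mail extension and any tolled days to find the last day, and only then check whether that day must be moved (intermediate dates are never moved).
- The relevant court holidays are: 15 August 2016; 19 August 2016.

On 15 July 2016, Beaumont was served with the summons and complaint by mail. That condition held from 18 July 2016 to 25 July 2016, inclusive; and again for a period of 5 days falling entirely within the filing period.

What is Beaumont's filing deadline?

Counting 15 July 2016 as day 1, day 16 is July 30, 2016.
Service was by mail, adding 3 days: July 30, 2016 + 3 days = August 2, 2016.
From July 18, 2016 through July 25, 2016 inclusive is 8 days; tolling adds 8 days: August 2, 2016 + 8 days = August 10, 2016.
Tolling adds 5 days: August 10, 2016 + 5 days = August 15, 2016.
August 15, 2016 is a listed holiday. The next qualifying day is August 16, 2016.

August 16, 2016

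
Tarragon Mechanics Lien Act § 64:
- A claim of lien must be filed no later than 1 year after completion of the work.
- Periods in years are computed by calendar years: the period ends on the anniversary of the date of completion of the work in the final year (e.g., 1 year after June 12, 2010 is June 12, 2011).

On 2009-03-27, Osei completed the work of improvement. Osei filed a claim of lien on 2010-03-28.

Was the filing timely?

No

1 year after 2009-03-27 is March 27, 2010.
The deadline is March 27, 2010; the filing on March 28, 2010 is after that date.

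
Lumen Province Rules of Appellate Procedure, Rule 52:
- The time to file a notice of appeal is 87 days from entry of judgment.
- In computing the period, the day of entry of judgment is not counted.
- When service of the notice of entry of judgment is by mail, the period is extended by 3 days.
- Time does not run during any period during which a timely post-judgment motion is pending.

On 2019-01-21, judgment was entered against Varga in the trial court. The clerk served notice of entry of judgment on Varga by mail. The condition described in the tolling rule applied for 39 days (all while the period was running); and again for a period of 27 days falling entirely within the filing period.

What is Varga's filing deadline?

87 days after 2019-01-21 is April 18, 2019.
Service was by mail, adding 3 days: April 18, 2019 + 3 days = April 21, 2019.
Tolling adds 39 days: April 21, 2019 + 39 days = May 30, 2019.
Tolling adds 27 days: May 30, 2019 + 27 days = June 26, 2019.

June 26, 2019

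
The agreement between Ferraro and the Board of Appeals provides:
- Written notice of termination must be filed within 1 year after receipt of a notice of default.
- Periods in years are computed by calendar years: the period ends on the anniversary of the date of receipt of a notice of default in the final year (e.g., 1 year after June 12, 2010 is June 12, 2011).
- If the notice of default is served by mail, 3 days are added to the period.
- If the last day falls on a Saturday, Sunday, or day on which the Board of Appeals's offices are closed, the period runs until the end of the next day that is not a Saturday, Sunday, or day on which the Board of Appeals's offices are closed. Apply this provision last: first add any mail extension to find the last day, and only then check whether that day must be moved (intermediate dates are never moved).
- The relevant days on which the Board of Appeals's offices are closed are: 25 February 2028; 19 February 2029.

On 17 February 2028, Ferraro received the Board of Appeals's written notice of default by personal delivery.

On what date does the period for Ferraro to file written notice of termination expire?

1 year after 17 February 2028 is February 17, 2029.
Service was not by mail, so no mail extension applies.
February 17, 2029 is Saturday; February 18, 2029 is Sunday; February 19, 2029 is a listed holiday. The next qualifying day is February 20, 2029.

February 20, 2029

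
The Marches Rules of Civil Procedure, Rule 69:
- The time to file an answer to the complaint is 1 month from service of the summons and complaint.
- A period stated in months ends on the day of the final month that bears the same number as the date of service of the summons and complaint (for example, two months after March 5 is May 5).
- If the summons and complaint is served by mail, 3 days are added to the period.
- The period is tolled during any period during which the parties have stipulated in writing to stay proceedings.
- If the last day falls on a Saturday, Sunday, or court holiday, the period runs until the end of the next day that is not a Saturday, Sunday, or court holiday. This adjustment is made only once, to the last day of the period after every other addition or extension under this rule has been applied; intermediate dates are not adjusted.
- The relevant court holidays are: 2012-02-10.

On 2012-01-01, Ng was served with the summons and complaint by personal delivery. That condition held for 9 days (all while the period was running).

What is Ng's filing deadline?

February 13, 2012

1 month after 2012-01-01 is February 1, 2012.
Service was not by mail, so no mail extension applies.
Tolling adds 9 days: February 1, 2012 + 9 days = February 10, 2012.
February 10, 2012 is a listed holiday; February 11, 2012 is Saturday; February 12, 2012 is Sunday. The next qualifying day is February 13, 2012.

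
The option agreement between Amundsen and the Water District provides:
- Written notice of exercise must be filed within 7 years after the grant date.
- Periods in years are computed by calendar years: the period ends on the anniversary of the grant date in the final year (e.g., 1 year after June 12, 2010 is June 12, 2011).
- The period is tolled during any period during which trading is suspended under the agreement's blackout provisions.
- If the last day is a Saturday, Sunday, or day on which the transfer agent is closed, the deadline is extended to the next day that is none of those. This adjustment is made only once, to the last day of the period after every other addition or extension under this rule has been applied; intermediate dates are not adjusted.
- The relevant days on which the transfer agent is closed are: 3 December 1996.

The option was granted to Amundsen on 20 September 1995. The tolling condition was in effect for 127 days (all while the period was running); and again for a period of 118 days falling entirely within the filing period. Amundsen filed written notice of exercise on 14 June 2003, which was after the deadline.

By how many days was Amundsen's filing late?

7 years after 20 September 1995 is September 20, 2002.
Tolling adds 127 days: September 20, 2002 + 127 days = January 25, 2003.
Tolling adds 118 days: January 25, 2003 + 118 days = May 23, 2003.
May 23, 2003 is a Friday and not a day on which the transfer agent is closed, so no extension applies.
The deadline is May 23, 2003; from May 23, 2003 to June 14, 2003 is 22 days.

22 days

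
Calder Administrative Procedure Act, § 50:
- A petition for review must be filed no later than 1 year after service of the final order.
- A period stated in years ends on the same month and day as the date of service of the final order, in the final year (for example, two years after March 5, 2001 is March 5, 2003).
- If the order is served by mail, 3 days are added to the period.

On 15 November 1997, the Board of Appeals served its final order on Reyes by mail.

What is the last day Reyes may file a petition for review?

November 18, 1998

1 year after 15 November 1997 is November 15, 1998.
Service was by mail, adding 3 days: November 15, 1998 + 3 days = November 18, 1998.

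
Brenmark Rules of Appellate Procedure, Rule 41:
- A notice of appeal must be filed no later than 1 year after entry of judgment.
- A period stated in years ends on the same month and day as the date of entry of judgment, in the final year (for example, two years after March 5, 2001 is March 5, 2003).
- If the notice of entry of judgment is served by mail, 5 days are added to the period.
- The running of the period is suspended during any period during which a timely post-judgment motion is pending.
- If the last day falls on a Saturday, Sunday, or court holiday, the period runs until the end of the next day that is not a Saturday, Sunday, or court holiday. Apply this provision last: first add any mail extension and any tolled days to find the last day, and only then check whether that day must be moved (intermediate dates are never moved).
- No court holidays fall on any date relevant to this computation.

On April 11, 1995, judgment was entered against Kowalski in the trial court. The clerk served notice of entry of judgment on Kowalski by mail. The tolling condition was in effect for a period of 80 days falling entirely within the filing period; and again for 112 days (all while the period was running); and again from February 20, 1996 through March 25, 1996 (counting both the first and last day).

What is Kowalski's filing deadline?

1 year after April 11, 1995 is April 11, 1996.
Service was by mail, adding 5 days: April 11, 1996 + 5 days = April 16, 1996.
Tolling adds 80 days: April 16, 1996 + 80 days = July 5, 1996.
Tolling adds 112 days: July 5, 1996 + 112 days = October 25, 1996.
From February 20, 1996 through March 25, 1996 inclusive is 35 days; tolling adds 35 days: October 25, 1996 + 35 days = November 29, 1996.
November 29, 1996 is a Friday and not a court holiday, so no extension applies.

November 29, 1996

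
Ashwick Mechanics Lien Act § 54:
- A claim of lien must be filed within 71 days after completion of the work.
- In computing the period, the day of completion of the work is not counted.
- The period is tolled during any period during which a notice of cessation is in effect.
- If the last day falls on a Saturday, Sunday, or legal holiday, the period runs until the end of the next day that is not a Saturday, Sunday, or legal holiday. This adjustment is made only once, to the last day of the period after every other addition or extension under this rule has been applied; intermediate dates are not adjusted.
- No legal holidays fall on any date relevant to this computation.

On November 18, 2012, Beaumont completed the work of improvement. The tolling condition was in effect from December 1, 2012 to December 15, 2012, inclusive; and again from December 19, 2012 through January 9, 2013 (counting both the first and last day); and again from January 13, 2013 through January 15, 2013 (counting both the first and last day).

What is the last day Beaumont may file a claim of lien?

71 days after November 18, 2012 is January 28, 2013.
From December 1, 2012 through December 15, 2012 inclusive is 15 days; tolling adds 15 days: January 28, 2013 + 15 days = February 12, 2013.
From December 19, 2012 through January 9, 2013 inclusive is 22 days; tolling adds 22 days: February 12, 2013 + 22 days = March 6, 2013.
From January 13, 2013 through January 15, 2013 inclusive is 3 days; tolling adds 3 days: March 6, 2013 + 3 days = March 9, 2013.
March 9, 2013 is Saturday; March 10, 2013 is Sunday. The next qualifying day is March 11, 2013.

March 11, 2013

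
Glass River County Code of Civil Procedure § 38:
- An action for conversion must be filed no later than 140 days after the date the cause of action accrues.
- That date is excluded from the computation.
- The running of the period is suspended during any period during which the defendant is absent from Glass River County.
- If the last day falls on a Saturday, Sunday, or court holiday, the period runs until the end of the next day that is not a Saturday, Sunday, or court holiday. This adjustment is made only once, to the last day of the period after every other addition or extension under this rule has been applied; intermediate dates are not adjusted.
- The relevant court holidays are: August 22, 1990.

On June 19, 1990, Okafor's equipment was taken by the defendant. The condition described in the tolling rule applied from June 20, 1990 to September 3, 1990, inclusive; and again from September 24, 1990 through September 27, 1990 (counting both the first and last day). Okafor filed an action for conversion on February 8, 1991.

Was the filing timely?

No

140 days after June 19, 1990 is November 6, 1990.
From June 20, 1990 through September 3, 1990 inclusive is 76 days; tolling adds 76 days: November 6, 1990 + 76 days = January 21, 1991.
From September 24, 1990 through September 27, 1990 inclusive is 4 days; tolling adds 4 days: January 21, 1991 + 4 days = January 25, 1991.
January 25, 1991 is a Friday and not a court holiday, so no extension applies.
The deadline is January 25, 1991; the filing on February 8, 1991 is after that date.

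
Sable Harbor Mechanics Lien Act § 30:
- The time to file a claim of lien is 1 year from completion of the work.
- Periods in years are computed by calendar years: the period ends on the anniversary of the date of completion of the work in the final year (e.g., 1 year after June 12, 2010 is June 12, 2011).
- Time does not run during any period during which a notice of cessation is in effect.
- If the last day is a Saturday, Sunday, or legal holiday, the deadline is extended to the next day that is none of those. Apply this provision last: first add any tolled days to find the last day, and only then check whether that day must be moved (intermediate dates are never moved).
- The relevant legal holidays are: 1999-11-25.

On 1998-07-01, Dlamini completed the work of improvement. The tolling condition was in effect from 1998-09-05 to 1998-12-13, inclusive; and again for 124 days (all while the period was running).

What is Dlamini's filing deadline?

1 year after 1998-07-01 is July 1, 1999.
From September 5, 1998 through December 13, 1998 inclusive is 100 days; tolling adds 100 days: July 1, 1999 + 100 days = October 9, 1999.
Tolling adds 124 days: October 9, 1999 + 124 days = February 10, 2000.
February 10, 2000 is a Thursday and not a legal holiday, so no extension applies.

February 10, 2000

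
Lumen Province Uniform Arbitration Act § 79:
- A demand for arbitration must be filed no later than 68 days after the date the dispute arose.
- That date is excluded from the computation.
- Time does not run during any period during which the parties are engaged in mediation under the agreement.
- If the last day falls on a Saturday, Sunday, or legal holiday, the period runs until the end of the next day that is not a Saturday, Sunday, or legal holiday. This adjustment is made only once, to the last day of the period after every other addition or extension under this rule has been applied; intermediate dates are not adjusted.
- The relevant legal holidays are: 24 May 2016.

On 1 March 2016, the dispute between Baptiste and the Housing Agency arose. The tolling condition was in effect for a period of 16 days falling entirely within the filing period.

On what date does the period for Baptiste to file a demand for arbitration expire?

May 25, 2016

68 days after 1 March 2016 is May 8, 2016.
Tolling adds 16 days: May 8, 2016 + 16 days = May 24, 2016.
May 24, 2016 is a listed holiday. The next qualifying day is May 25, 2016.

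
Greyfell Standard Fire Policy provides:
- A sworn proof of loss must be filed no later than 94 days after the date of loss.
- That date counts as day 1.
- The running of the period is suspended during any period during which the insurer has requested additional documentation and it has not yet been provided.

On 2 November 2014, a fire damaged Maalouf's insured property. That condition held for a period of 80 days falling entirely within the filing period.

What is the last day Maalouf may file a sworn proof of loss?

Counting 2 November 2014 as day 1, day 94 is February 3, 2015.
Tolling adds 80 days: February 3, 2015 + 80 days = April 24, 2015.

April 24, 2015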